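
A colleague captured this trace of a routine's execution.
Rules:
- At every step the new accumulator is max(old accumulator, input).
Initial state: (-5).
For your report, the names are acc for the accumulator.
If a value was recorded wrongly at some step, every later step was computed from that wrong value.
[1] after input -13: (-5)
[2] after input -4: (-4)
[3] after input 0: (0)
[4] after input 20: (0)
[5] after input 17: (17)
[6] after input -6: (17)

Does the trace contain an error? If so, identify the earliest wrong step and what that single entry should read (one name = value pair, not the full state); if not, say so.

Recomputing the run from the initial state:
step 1: acc = -5
step 2: acc = -4
step 3: acc = 0
step 4: acc = 20
step 5: acc = 20
step 6: acc = 20
The first disagreement with the trace is at step 4, where the value should be acc = 20.

step 4, acc = 20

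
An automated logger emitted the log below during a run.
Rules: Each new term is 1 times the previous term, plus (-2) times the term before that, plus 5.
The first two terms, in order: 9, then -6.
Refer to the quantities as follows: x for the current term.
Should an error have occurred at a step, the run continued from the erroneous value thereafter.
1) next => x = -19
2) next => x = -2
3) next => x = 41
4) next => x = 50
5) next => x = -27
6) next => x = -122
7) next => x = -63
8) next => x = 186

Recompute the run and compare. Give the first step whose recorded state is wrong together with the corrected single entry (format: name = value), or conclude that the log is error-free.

Recomputing the run from the initial state:
step 1: x = -19
step 2: x = -2
step 3: x = 41
step 4: x = 50
step 5: x = -27
step 6: x = -122
step 7: x = -63
step 8: x = 186
This matches the log at every step.

no error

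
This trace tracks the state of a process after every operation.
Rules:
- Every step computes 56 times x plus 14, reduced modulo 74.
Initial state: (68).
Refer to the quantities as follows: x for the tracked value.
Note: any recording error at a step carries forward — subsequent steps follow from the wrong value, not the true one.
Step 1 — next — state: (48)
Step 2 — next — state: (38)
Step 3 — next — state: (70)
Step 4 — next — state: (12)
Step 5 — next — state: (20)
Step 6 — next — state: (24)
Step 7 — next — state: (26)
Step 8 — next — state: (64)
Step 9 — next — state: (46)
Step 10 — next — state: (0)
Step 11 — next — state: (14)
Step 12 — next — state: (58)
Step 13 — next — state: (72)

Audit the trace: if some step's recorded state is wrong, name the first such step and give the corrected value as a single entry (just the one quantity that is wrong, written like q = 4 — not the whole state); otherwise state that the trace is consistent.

1. x = (56*68 + 14) mod 74 = 48 (matches)
2. x = (56*48 + 14) mod 74 = 38 (no discrepancy)
3. x = (56*38 + 14) mod 74 = 70 (agrees with the trace)
4. x = (56*70 + 14) mod 74 = 12 (consistent with the trace)
5. x = (56*12 + 14) mod 74 = 20 (agrees with the trace)
6. x = (56*20 + 14) mod 74 = 24 (agrees with the trace)
7. x = (56*24 + 14) mod 74 = 26 (exactly as logged)
8. x = (56*26 + 14) mod 74 = 64 (consistent with the trace)
9. x = (56*64 + 14) mod 74 = 46 (exactly as logged)
10. x = (56*46 + 14) mod 74 = 0 (checks out)
11. x = (56*0 + 14) mod 74 = 14 (verified)
12. x = (56*14 + 14) mod 74 = 58 (matches)
13. x = (56*58 + 14) mod 74 = 6 (the trace disagrees here)
That makes step 13 the first incorrect line — x = 6 is what it should show.

step 13, x = 6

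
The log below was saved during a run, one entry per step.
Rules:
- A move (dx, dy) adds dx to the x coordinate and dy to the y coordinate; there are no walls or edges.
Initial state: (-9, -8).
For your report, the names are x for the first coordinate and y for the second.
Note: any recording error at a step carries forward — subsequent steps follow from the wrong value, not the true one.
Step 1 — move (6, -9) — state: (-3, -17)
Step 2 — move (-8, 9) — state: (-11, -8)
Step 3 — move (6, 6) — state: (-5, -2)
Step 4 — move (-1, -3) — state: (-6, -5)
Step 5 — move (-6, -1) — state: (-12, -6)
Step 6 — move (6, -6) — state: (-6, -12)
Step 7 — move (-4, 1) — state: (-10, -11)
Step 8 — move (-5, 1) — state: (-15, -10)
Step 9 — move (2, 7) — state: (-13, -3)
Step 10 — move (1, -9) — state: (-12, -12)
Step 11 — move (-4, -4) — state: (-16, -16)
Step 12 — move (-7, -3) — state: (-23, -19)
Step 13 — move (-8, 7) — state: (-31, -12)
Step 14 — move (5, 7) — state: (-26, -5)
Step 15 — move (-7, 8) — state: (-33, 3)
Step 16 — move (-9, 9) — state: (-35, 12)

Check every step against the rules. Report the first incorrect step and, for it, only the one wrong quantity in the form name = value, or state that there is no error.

Recomputing the run from the initial state:
step 1: x = -3, y = -17
step 2: x = -11, y = -8
step 3: x = -5, y = -2
step 4: x = -6, y = -5
step 5: x = -12, y = -6
step 6: x = -6, y = -12
step 7: x = -10, y = -11
step 8: x = -15, y = -10
step 9: x = -13, y = -3
step 10: x = -12, y = -12
step 11: x = -16, y = -16
step 12: x = -23, y = -19
step 13: x = -31, y = -12
step 14: x = -26, y = -5
step 15: x = -33, y = 3
step 16: x = -42, y = 12
The first disagreement with the log is at step 16, where the value should be x = -42.

step 16, x = -42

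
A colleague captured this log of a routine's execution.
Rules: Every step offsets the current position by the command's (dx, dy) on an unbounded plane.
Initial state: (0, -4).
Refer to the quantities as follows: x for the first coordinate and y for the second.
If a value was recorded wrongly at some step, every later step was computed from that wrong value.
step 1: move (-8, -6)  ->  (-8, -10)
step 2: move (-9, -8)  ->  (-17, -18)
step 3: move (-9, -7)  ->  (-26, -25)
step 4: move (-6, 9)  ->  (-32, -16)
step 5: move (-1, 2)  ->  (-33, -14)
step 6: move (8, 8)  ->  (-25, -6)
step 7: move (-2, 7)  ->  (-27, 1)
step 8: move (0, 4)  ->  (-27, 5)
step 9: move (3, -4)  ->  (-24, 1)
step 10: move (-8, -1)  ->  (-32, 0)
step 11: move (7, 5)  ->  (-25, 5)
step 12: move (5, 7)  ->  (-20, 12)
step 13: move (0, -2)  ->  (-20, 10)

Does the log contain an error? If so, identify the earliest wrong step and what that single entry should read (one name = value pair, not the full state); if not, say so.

no error

Recomputing the run from the initial state:
step 1: x = -8, y = -10
step 2: x = -17, y = -18
step 3: x = -26, y = -25
step 4: x = -32, y = -16
step 5: x = -33, y = -14
step 6: x = -25, y = -6
step 7: x = -27, y = 1
step 8: x = -27, y = 5
step 9: x = -24, y = 1
step 10: x = -32, y = 0
step 11: x = -25, y = 5
step 12: x = -20, y = 12
step 13: x = -20, y = 10
This matches the log at every step.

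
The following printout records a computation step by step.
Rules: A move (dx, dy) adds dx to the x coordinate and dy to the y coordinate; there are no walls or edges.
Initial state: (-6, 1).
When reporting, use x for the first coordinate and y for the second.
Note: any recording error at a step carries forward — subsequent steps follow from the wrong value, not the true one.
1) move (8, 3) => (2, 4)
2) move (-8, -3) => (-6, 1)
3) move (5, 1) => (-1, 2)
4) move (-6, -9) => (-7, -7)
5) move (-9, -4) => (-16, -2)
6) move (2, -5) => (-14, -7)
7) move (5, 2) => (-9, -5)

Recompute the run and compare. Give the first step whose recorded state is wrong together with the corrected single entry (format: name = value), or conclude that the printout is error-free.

step 5, y = -11

Step 1: x = -6 + (8) = 2, y = 1 + (3) = 4 — consistent with the printout.
Step 2: x = 2 + (-8) = -6, y = 4 + (-3) = 1 — no discrepancy.
Step 3: x = -6 + (5) = -1, y = 1 + (1) = 2 — same as recorded.
Step 4: x = -1 + (-6) = -7, y = 2 + (-9) = -7 — in agreement.
Step 5: x = -7 + (-9) = -16, y = -7 + (-4) = -11 — the printout has a different value.
The earliest wrong entry is at step 5: it should read y = -11.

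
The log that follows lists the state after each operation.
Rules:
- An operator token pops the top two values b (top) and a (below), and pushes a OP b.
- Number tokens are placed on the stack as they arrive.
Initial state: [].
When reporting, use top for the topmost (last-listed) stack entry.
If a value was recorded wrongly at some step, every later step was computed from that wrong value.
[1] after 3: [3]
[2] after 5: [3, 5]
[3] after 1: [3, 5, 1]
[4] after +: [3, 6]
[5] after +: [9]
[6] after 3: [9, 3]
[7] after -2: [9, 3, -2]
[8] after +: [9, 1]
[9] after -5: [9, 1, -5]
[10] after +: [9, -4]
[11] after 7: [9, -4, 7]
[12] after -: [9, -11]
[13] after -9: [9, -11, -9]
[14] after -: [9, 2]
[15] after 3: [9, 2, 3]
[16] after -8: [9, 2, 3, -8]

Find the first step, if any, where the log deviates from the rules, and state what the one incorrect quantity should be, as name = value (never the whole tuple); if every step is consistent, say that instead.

Recomputing the run from the initial state:
step 1: [3]
step 2: [3, 5]
step 3: [3, 5, 1]
step 4: [3, 6]
step 5: [9]
step 6: [9, 3]
step 7: [9, 3, -2]
step 8: [9, 1]
step 9: [9, 1, -5]
step 10: [9, -4]
step 11: [9, -4, 7]
step 12: [9, -11]
step 13: [9, -11, -9]
step 14: [9, -2]
step 15: [9, -2, 3]
step 16: [9, -2, 3, -8]
The first disagreement with the log is at step 14, where the value should be top = -2.

step 14, top = -2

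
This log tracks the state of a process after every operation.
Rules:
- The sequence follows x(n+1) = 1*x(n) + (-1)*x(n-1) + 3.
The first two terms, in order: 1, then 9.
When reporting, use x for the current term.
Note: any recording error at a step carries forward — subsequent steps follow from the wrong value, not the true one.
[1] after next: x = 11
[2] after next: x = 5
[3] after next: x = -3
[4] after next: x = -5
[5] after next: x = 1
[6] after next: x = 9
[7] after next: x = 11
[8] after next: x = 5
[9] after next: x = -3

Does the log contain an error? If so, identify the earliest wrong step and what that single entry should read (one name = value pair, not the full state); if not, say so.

no error

Step 1: x = 1*(9) + (-1)*(1) + (3) = 11 — checks out.
Step 2: x = 1*(11) + (-1)*(9) + (3) = 5 — consistent with the log.
Step 3: x = 1*(5) + (-1)*(11) + (3) = -3 — confirmed correct.
Step 4: x = 1*(-3) + (-1)*(5) + (3) = -5 — same as recorded.
Step 5: x = 1*(-5) + (-1)*(-3) + (3) = 1 — no discrepancy.
Step 6: x = 1*(1) + (-1)*(-5) + (3) = 9 — agrees with the log.
Step 7: x = 1*(9) + (-1)*(1) + (3) = 11 — checks out.
Step 8: x = 1*(11) + (-1)*(9) + (3) = 5 — exactly as logged.
Step 9: x = 1*(5) + (-1)*(11) + (3) = -3 — no discrepancy.
The whole run recomputes cleanly — no discrepancies.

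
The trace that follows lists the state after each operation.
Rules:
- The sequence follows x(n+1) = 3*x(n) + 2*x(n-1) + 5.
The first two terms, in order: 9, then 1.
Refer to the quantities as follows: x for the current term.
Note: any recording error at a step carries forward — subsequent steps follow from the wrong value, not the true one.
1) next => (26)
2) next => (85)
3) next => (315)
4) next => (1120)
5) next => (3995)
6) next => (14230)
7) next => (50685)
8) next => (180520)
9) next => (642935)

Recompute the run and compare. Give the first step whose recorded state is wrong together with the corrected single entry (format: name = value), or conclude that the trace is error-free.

step 3, x = 312

1. x = 3*(1) + (2)*(9) + (5) = 26 (checks out)
2. x = 3*(26) + (2)*(1) + (5) = 85 (verified)
3. x = 3*(85) + (2)*(26) + (5) = 312 (a discrepancy with the trace)
The audit stops at step 3: the recorded entry is wrong and should be x = 312.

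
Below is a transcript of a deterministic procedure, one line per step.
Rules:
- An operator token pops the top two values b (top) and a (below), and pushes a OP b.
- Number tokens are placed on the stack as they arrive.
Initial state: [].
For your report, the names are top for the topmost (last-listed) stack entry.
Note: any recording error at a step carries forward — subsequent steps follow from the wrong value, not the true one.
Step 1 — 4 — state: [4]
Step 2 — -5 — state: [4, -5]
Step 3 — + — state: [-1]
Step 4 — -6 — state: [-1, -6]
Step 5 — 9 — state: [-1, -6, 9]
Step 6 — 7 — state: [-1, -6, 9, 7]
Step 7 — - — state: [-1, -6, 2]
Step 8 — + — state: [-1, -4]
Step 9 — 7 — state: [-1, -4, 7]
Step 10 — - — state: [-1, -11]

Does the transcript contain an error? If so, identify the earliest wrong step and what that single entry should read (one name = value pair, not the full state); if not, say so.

Recomputing the run from the initial state:
step 1: [4]
step 2: [4, -5]
step 3: [-1]
step 4: [-1, -6]
step 5: [-1, -6, 9]
step 6: [-1, -6, 9, 7]
step 7: [-1, -6, 2]
step 8: [-1, -4]
step 9: [-1, -4, 7]
step 10: [-1, -11]
This matches the transcript at every step.

no error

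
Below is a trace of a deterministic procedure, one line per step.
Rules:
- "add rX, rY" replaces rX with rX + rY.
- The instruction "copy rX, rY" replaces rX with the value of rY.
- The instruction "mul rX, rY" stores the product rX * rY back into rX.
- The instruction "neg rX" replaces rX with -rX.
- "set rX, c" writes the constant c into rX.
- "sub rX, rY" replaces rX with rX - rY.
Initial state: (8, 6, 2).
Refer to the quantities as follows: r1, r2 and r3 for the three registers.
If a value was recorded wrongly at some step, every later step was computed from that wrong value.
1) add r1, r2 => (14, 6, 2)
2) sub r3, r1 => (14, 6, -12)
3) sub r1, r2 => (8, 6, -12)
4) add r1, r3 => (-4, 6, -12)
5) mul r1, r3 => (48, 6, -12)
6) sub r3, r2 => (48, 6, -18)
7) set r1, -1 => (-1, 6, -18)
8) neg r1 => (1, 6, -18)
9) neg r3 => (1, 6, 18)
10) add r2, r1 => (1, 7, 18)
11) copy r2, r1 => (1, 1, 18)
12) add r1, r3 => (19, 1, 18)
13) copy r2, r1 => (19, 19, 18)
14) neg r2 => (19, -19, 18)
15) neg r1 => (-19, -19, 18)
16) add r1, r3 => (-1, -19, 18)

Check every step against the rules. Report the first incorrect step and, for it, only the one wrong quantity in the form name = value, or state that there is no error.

Step 1: r1 = 8 + 6 = 14 — no discrepancy.
Step 2: r3 = 2 - 14 = -12 — checks out.
Step 3: r1 = 14 - 6 = 8 — no discrepancy.
Step 4: r1 = 8 + -12 = -4 — confirmed correct.
Step 5: r1 = -4 * -12 = 48 — confirmed correct.
Step 6: r3 = -12 - 6 = -18 — matches.
Step 7: r1 = -1 — no discrepancy.
Step 8: r1 = -(-1) = 1 — consistent with the trace.
Step 9: r3 = -(-18) = 18 — checks out.
Step 10: r2 = 6 + 1 = 7 — same as recorded.
Step 11: r2 = 1 — verified.
Step 12: r1 = 1 + 18 = 19 — consistent with the trace.
Step 13: r2 = 19 — exactly as logged.
Step 14: r2 = -(19) = -19 — same as recorded.
Step 15: r1 = -(19) = -19 — matches.
Step 16: r1 = -19 + 18 = -1 — consistent with the trace.
The recomputation confirms every line.

no error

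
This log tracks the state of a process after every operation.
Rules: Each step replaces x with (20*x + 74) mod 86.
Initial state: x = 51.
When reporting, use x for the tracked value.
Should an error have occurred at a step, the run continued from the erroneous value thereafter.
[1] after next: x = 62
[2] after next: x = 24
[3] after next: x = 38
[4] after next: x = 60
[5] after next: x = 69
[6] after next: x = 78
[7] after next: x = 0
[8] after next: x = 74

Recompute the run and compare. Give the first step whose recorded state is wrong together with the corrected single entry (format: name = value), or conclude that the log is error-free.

Recomputing the run from the initial state:
step 1: x = 62
step 2: x = 24
step 3: x = 38
step 4: x = 60
step 5: x = 70
step 6: x = 12
step 7: x = 56
step 8: x = 76
The first disagreement with the log is at step 5, where the value should be x = 70.

step 5, x = 70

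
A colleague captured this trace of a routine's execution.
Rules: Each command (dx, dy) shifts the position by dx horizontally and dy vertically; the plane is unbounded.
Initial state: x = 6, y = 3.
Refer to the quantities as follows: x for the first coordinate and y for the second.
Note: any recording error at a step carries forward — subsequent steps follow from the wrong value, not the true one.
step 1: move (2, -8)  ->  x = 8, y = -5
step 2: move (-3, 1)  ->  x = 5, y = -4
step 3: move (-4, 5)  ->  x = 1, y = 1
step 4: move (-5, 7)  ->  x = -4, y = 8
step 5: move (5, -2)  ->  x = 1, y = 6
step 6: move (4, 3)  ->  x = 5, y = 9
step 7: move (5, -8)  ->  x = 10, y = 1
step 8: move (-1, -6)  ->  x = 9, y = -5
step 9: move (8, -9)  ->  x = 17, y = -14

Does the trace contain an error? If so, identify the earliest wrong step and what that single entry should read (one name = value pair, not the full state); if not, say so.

Recomputing the run from the initial state:
step 1: x = 8, y = -5
step 2: x = 5, y = -4
step 3: x = 1, y = 1
step 4: x = -4, y = 8
step 5: x = 1, y = 6
step 6: x = 5, y = 9
step 7: x = 10, y = 1
step 8: x = 9, y = -5
step 9: x = 17, y = -14
This matches the trace at every step.

no error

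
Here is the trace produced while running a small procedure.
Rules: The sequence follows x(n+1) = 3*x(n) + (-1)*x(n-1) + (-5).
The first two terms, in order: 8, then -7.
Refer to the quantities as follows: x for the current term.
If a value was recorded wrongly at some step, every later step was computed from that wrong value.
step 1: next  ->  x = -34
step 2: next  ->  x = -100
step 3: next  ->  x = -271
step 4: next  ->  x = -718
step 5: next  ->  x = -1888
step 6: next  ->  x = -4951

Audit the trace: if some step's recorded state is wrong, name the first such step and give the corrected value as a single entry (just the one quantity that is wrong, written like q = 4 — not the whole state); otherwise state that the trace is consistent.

1. x = 3*(-7) + (-1)*(8) + (-5) = -34 (same as recorded)
2. x = 3*(-34) + (-1)*(-7) + (-5) = -100 (same as recorded)
3. x = 3*(-100) + (-1)*(-34) + (-5) = -271 (no discrepancy)
4. x = 3*(-271) + (-1)*(-100) + (-5) = -718 (confirmed correct)
5. x = 3*(-718) + (-1)*(-271) + (-5) = -1888 (matches)
6. x = 3*(-1888) + (-1)*(-718) + (-5) = -4951 (verified)
Every step is consistent.

no error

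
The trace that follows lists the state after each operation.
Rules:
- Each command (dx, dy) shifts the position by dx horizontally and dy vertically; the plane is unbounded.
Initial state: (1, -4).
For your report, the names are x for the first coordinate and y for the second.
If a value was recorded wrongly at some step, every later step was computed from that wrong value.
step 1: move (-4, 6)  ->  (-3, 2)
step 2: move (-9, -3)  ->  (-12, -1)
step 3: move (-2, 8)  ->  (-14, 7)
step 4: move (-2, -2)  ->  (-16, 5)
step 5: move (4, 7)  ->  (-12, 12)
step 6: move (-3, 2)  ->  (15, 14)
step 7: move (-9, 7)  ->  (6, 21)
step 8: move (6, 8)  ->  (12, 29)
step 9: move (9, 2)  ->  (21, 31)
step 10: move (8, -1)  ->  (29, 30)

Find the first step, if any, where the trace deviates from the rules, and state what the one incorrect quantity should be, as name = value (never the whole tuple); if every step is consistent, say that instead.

Recomputing the run from the initial state:
step 1: x = -3, y = 2
step 2: x = -12, y = -1
step 3: x = -14, y = 7
step 4: x = -16, y = 5
step 5: x = -12, y = 12
step 6: x = -15, y = 14
step 7: x = -24, y = 21
step 8: x = -18, y = 29
step 9: x = -9, y = 31
step 10: x = -1, y = 30
The first disagreement with the trace is at step 6, where the value should be x = -15.

step 6, x = -15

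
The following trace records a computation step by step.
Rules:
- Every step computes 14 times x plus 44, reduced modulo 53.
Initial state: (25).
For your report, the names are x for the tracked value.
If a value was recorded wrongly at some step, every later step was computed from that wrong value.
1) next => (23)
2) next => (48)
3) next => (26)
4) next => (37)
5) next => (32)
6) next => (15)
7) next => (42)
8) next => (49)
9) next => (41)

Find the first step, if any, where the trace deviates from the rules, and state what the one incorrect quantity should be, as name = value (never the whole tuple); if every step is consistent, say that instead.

Recomputing the run from the initial state:
step 1: x = 23
step 2: x = 48
step 3: x = 27
step 4: x = 51
step 5: x = 16
step 6: x = 3
step 7: x = 33
step 8: x = 29
step 9: x = 26
The first disagreement with the trace is at step 3, where the value should be x = 27.

step 3, x = 27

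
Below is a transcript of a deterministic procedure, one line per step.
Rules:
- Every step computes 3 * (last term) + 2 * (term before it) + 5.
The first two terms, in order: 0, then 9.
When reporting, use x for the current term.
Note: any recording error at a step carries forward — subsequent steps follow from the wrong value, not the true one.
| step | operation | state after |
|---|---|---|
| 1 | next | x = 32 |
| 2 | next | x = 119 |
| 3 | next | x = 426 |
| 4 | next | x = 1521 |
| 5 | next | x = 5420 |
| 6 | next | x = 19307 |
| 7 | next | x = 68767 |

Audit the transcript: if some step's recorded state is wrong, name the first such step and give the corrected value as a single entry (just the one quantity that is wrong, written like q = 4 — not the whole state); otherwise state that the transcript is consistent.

1. x = 3*(9) + (2)*(0) + (5) = 32 (confirmed correct)
2. x = 3*(32) + (2)*(9) + (5) = 119 (confirmed correct)
3. x = 3*(119) + (2)*(32) + (5) = 426 (agrees with the transcript)
4. x = 3*(426) + (2)*(119) + (5) = 1521 (confirmed correct)
5. x = 3*(1521) + (2)*(426) + (5) = 5420 (consistent with the transcript)
6. x = 3*(5420) + (2)*(1521) + (5) = 19307 (in agreement)
7. x = 3*(19307) + (2)*(5420) + (5) = 68766 (this is not what the transcript shows)
The audit stops at step 7: the recorded entry is wrong and should be x = 68766.

step 7, x = 68766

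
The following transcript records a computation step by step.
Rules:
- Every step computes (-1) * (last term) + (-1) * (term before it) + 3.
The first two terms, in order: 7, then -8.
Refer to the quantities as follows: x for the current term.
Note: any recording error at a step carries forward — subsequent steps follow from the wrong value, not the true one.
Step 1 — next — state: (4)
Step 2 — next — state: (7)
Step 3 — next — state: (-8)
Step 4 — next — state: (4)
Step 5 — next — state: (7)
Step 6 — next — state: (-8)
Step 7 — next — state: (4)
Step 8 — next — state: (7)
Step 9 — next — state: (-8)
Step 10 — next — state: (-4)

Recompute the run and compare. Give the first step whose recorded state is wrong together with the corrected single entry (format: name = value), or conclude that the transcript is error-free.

Step 1: x = -1*(-8) + (-1)*(7) + (3) = 4 — exactly as logged.
Step 2: x = -1*(4) + (-1)*(-8) + (3) = 7 — same as recorded.
Step 3: x = -1*(7) + (-1)*(4) + (3) = -8 — consistent with the transcript.
Step 4: x = -1*(-8) + (-1)*(7) + (3) = 4 — same as recorded.
Step 5: x = -1*(4) + (-1)*(-8) + (3) = 7 — exactly as logged.
Step 6: x = -1*(7) + (-1)*(4) + (3) = -8 — verified.
Step 7: x = -1*(-8) + (-1)*(7) + (3) = 4 — checks out.
Step 8: x = -1*(4) + (-1)*(-8) + (3) = 7 — no discrepancy.
Step 9: x = -1*(7) + (-1)*(4) + (3) = -8 — consistent with the transcript.
Step 10: x = -1*(-8) + (-1)*(7) + (3) = 4 — the transcript has a different value.
The earliest wrong entry is at step 10: it should read x = 4.

step 10, x = 4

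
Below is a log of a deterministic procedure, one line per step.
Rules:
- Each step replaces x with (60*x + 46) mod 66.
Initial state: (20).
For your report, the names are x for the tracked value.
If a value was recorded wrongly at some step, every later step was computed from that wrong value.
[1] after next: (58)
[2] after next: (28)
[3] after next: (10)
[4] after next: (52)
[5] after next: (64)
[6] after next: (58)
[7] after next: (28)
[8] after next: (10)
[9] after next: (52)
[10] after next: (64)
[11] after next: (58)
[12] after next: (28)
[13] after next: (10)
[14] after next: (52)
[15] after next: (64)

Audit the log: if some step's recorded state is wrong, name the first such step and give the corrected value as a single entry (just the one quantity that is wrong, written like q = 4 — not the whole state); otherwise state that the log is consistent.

Step 1: x = (60*20 + 46) mod 66 = 58 — matches.
Step 2: x = (60*58 + 46) mod 66 = 28 — checks out.
Step 3: x = (60*28 + 46) mod 66 = 10 — checks out.
Step 4: x = (60*10 + 46) mod 66 = 52 — exactly as logged.
Step 5: x = (60*52 + 46) mod 66 = 64 — same as recorded.
Step 6: x = (60*64 + 46) mod 66 = 58 — agrees with the log.
Step 7: x = (60*58 + 46) mod 66 = 28 — no discrepancy.
Step 8: x = (60*28 + 46) mod 66 = 10 — confirmed correct.
Step 9: x = (60*10 + 46) mod 66 = 52 — no discrepancy.
Step 10: x = (60*52 + 46) mod 66 = 64 — exactly as logged.
Step 11: x = (60*64 + 46) mod 66 = 58 — agrees with the log.
Step 12: x = (60*58 + 46) mod 66 = 28 — confirmed correct.
Step 13: x = (60*28 + 46) mod 66 = 10 — consistent with the log.
Step 14: x = (60*10 + 46) mod 66 = 52 — same as recorded.
Step 15: x = (60*52 + 46) mod 66 = 64 — same as recorded.
Nothing is out of place; the run is error-free.

no error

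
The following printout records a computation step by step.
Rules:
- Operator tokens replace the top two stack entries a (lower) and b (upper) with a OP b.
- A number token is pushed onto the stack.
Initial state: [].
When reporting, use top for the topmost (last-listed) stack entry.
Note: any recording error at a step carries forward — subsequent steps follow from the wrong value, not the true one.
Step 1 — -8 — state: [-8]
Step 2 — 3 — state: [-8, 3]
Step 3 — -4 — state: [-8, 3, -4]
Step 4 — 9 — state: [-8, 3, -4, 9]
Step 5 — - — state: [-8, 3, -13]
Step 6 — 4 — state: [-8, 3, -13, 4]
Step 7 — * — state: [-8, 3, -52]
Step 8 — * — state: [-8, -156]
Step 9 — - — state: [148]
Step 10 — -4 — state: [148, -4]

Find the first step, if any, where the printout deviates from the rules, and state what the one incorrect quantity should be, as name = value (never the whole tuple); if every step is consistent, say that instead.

no error

Recomputing the run from the initial state:
step 1: [-8]
step 2: [-8, 3]
step 3: [-8, 3, -4]
step 4: [-8, 3, -4, 9]
step 5: [-8, 3, -13]
step 6: [-8, 3, -13, 4]
step 7: [-8, 3, -52]
step 8: [-8, -156]
step 9: [148]
step 10: [148, -4]
This matches the printout at every step.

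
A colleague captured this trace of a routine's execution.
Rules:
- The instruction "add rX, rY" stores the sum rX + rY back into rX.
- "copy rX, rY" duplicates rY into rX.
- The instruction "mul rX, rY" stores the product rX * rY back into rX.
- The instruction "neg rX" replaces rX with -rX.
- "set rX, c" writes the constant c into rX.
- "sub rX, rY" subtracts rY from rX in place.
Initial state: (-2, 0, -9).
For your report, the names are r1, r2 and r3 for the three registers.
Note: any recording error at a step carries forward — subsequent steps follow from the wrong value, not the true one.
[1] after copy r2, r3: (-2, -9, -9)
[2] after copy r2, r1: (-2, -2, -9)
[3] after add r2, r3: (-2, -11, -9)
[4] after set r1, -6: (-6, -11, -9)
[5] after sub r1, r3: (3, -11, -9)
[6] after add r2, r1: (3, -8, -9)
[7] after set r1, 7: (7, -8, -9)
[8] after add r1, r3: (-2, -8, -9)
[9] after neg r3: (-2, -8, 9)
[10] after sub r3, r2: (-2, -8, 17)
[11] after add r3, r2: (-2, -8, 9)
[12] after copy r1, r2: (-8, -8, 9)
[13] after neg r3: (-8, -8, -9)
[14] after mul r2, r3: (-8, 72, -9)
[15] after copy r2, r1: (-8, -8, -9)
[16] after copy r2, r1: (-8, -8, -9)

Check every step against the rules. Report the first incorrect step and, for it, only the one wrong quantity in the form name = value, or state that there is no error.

no error

Step 1: r2 = -9 — matches.
Step 2: r2 = -2 — no discrepancy.
Step 3: r2 = -2 + -9 = -11 — checks out.
Step 4: r1 = -6 — exactly as logged.
Step 5: r1 = -6 - -9 = 3 — matches.
Step 6: r2 = -11 + 3 = -8 — consistent with the trace.
Step 7: r1 = 7 — agrees with the trace.
Step 8: r1 = 7 + -9 = -2 — consistent with the trace.
Step 9: r3 = -(-9) = 9 — agrees with the trace.
Step 10: r3 = 9 - -8 = 17 — agrees with the trace.
Step 11: r3 = 17 + -8 = 9 — verified.
Step 12: r1 = -8 — confirmed correct.
Step 13: r3 = -(9) = -9 — verified.
Step 14: r2 = -8 * -9 = 72 — in agreement.
Step 15: r2 = -8 — same as recorded.
Step 16: r2 = -8 — consistent with the trace.
The recomputation confirms every line.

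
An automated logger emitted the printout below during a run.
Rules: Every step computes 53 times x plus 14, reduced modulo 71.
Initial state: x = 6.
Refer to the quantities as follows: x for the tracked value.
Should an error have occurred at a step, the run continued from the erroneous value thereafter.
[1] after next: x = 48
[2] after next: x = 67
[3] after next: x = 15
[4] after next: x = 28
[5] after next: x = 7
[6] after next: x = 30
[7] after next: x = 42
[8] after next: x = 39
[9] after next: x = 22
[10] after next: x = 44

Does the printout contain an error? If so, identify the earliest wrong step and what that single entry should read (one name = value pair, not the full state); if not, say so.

Recomputing the run from the initial state:
step 1: x = 48
step 2: x = 2
step 3: x = 49
step 4: x = 55
step 5: x = 18
step 6: x = 45
step 7: x = 56
step 8: x = 0
step 9: x = 14
step 10: x = 46
The first disagreement with the printout is at step 2, where the value should be x = 2.

step 2, x = 2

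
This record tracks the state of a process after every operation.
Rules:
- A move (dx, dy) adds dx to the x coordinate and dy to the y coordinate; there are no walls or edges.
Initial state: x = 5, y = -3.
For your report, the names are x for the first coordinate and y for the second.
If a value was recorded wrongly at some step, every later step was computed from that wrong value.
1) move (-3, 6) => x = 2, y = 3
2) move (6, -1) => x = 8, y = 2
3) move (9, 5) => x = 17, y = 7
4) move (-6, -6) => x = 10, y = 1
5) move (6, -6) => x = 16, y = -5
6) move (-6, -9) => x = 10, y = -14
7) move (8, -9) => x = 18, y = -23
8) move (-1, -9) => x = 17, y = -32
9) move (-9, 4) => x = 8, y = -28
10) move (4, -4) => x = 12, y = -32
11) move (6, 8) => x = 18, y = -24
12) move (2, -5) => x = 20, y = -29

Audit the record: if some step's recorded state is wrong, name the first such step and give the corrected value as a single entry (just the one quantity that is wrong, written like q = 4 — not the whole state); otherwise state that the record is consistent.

step 4, x = 11

Step 1: x = 5 + (-3) = 2, y = -3 + (6) = 3 — matches.
Step 2: x = 2 + (6) = 8, y = 3 + (-1) = 2 — confirmed correct.
Step 3: x = 8 + (9) = 17, y = 2 + (5) = 7 — agrees with the record.
Step 4: x = 17 + (-6) = 11, y = 7 + (-6) = 1 — not what was recorded.
Step 4 is the first one off; corrected, x = 11.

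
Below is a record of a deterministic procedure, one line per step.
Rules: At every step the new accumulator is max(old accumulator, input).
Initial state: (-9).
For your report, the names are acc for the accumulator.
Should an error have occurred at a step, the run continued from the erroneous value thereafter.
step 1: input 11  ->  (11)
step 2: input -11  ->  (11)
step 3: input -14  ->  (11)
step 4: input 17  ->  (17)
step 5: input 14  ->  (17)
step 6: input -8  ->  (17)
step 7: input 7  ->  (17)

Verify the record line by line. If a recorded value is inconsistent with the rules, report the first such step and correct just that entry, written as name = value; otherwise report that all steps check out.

no error

Recomputing the run from the initial state:
step 1: acc = 11
step 2: acc = 11
step 3: acc = 11
step 4: acc = 17
step 5: acc = 17
step 6: acc = 17
step 7: acc = 17
This matches the record at every step.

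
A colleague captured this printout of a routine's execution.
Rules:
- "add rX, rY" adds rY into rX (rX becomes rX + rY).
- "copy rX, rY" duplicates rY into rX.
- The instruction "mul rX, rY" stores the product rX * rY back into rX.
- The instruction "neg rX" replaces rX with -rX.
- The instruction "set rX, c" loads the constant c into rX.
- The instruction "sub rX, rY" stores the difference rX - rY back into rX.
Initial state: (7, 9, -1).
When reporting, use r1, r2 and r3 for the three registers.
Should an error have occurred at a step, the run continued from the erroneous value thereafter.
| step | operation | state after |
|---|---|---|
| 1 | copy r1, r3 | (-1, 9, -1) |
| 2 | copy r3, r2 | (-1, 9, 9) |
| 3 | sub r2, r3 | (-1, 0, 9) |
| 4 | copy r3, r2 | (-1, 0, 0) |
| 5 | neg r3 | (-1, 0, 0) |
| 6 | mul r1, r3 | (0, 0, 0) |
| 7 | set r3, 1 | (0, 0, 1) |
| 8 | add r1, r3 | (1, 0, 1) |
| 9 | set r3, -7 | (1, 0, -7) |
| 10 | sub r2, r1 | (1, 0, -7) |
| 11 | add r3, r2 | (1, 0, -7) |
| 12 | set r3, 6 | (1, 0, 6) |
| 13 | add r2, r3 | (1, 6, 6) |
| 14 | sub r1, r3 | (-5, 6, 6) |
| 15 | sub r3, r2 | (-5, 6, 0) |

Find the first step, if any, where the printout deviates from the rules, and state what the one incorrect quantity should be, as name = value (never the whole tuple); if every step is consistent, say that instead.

step 1: r1 = -1 -> in agreement
step 2: r3 = 9 -> no discrepancy
step 3: r2 = 9 - 9 = 0 -> confirmed correct
step 4: r3 = 0 -> consistent with the printout
step 5: r3 = -(0) = 0 -> in agreement
step 6: r1 = -1 * 0 = 0 -> confirmed correct
step 7: r3 = 1 -> checks out
step 8: r1 = 0 + 1 = 1 -> exactly as logged
step 9: r3 = -7 -> same as recorded
step 10: r2 = 0 - 1 = -1 -> first mismatch against the printout
The earliest wrong entry is at step 10: it should read r2 = -1.

step 10, r2 = -1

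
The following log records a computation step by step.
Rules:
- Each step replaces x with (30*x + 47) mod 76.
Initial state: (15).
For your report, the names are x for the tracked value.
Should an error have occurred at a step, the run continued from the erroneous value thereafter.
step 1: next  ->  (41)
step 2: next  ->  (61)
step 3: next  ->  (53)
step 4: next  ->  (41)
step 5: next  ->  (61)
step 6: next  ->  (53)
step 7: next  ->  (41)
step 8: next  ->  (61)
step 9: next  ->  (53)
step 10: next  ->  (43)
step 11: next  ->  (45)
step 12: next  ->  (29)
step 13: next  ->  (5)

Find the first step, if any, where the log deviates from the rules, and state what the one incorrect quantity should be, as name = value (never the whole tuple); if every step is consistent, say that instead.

step 10, x = 41

Step 1: x = (30*15 + 47) mod 76 = 41 — exactly as logged.
Step 2: x = (30*41 + 47) mod 76 = 61 — exactly as logged.
Step 3: x = (30*61 + 47) mod 76 = 53 — checks out.
Step 4: x = (30*53 + 47) mod 76 = 41 — matches.
Step 5: x = (30*41 + 47) mod 76 = 61 — confirmed correct.
Step 6: x = (30*61 + 47) mod 76 = 53 — agrees with the log.
Step 7: x = (30*53 + 47) mod 76 = 41 — in agreement.
Step 8: x = (30*41 + 47) mod 76 = 61 — same as recorded.
Step 9: x = (30*61 + 47) mod 76 = 53 — exactly as logged.
Step 10: x = (30*53 + 47) mod 76 = 41 — the recorded entry deviates here.
Conclusion: step 10 carries the first error; the entry should be x = 41.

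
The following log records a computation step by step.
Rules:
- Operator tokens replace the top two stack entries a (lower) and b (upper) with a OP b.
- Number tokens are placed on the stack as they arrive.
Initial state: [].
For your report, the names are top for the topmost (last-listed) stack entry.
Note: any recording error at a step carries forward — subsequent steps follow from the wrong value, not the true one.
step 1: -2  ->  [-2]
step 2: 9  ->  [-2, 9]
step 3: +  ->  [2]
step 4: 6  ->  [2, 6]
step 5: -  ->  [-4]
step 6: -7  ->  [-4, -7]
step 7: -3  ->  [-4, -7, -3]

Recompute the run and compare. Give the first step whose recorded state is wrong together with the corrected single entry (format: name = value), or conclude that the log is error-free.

step 3, top = 7

step 1: push -2: top = -2 -> exactly as logged
step 2: push 9: top = 9 -> no discrepancy
step 3: -2 + 9 = 7 -> first mismatch against the log
Conclusion: step 3 carries the first error; the entry should be top = 7.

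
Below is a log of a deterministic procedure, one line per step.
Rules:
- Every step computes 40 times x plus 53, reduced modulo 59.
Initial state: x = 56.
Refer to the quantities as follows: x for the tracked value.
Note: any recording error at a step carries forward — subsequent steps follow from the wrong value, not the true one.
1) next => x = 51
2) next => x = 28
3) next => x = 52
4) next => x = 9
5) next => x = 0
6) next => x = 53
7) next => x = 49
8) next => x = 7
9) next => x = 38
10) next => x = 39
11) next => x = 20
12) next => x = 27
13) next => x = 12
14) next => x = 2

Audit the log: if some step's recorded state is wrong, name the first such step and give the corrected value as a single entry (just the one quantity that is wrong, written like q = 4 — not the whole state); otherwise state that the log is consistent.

no error

Recomputing the run from the initial state:
step 1: x = 51
step 2: x = 28
step 3: x = 52
step 4: x = 9
step 5: x = 0
step 6: x = 53
step 7: x = 49
step 8: x = 7
step 9: x = 38
step 10: x = 39
step 11: x = 20
step 12: x = 27
step 13: x = 12
step 14: x = 2
This matches the log at every step.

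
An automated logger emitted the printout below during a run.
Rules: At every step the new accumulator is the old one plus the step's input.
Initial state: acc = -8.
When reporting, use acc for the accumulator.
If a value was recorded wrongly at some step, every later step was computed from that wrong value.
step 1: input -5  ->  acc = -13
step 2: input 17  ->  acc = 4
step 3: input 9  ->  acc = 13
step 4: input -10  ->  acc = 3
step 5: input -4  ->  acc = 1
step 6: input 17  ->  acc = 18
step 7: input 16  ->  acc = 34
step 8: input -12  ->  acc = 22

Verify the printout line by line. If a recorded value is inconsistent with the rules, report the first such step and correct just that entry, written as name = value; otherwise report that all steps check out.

step 5, acc = -1

step 1: acc = -8 + -5 = -13 -> matches
step 2: acc = -13 + 17 = 4 -> checks out
step 3: acc = 4 + 9 = 13 -> consistent with the printout
step 4: acc = 13 + -10 = 3 -> no discrepancy
step 5: acc = 3 + -4 = -1 -> the recorded entry deviates here
The earliest wrong entry is at step 5: it should read acc = -1.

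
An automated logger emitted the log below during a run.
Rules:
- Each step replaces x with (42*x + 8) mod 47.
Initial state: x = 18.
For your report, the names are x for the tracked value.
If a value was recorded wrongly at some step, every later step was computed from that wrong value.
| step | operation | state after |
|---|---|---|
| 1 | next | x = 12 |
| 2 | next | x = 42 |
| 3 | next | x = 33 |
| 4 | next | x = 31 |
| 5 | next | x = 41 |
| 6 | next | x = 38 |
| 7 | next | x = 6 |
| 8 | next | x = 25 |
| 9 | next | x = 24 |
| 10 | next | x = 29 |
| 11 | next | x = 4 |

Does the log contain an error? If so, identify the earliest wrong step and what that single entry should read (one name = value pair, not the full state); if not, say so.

1. x = (42*18 + 8) mod 47 = 12 (confirmed correct)
2. x = (42*12 + 8) mod 47 = 42 (checks out)
3. x = (42*42 + 8) mod 47 = 33 (matches)
4. x = (42*33 + 8) mod 47 = 31 (exactly as logged)
5. x = (42*31 + 8) mod 47 = 41 (confirmed correct)
6. x = (42*41 + 8) mod 47 = 38 (same as recorded)
7. x = (42*38 + 8) mod 47 = 6 (matches)
8. x = (42*6 + 8) mod 47 = 25 (matches)
9. x = (42*25 + 8) mod 47 = 24 (same as recorded)
10. x = (42*24 + 8) mod 47 = 29 (checks out)
11. x = (42*29 + 8) mod 47 = 4 (exactly as logged)
The whole run recomputes cleanly — no discrepancies.

no error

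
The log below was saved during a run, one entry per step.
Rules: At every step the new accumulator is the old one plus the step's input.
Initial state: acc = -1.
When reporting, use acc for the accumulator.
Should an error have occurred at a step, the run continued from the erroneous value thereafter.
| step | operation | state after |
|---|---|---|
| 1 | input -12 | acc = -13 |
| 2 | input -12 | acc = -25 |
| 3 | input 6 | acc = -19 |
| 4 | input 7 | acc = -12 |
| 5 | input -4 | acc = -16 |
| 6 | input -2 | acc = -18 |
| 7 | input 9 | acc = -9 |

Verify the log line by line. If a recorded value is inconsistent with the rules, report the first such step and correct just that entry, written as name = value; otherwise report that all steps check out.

Recomputing the run from the initial state:
step 1: acc = -13
step 2: acc = -25
step 3: acc = -19
step 4: acc = -12
step 5: acc = -16
step 6: acc = -18
step 7: acc = -9
This matches the log at every step.

no error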